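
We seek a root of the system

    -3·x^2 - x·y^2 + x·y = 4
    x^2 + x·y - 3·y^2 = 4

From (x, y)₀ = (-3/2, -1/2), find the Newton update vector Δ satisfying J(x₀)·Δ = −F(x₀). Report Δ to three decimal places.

(10.500, 25.667)

At (-3/2, -1/2): F = (-9.625, -1.750).
Jacobian J = [[-6·x - y^2 + y, -2·x·y + x], [2·x + y, x - 6·y]].
At the point, J = [[8.250, -3.000], [-3.500, 1.500]] (det J = 1.875).
Solving J·Δ = −F gives Δ = (10.500, 25.667).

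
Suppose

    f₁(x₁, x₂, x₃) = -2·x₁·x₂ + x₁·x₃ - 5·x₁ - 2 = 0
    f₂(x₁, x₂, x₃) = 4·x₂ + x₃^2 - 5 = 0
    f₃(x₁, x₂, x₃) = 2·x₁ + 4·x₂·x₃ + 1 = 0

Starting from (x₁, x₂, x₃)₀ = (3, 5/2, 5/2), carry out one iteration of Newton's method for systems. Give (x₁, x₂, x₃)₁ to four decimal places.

(-6.6111, 7.3611, -3.6389)

At (3, 5/2, 5/2): F = (-24.5000, 11.2500, 32.0000).
Jacobian J = [[-2·x₂ + x₃ - 5, -2·x₁, x₁], [0, 4, 2·x₃], [2, 4·x₃, 4·x₂]].
At the point, J = [[-7.5000, -6.0000, 3.0000], [0.0000, 4.0000, 5.0000], [2.0000, 10.0000, 10.0000]] (det J = -9.0000).
Solving J·Δ = −F gives Δ = (-9.6111, 4.8611, -6.1389).
Then the next iterate is (x₁, x₂, x₃)₁ = (-6.6111, 7.3611, -3.6389).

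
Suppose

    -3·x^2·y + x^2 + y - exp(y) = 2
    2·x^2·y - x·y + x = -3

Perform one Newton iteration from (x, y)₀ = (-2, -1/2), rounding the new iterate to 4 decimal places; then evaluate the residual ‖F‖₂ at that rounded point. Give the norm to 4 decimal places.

At (-2, -1/2): F = (6.893469, -4.0000).
Jacobian J = [[-6·x·y + 2·x, -3·x^2 - exp(y) + 1], [4·x·y - y + 1, 2·x^2 - x]].
At the point, J = [[-10.0000, -11.606531], [5.5000, 10.0000]] (det J = -36.164081).
Solving J·Δ = −F gives Δ = (0.6224, 0.0577).
Then the next iterate is (x, y)₁ = (-1.3776, -0.4423).
Re-evaluating at (-1.3776, -0.4423): F = (1.331092, -0.665690), so ‖F‖₂ = 1.4883.

1.4883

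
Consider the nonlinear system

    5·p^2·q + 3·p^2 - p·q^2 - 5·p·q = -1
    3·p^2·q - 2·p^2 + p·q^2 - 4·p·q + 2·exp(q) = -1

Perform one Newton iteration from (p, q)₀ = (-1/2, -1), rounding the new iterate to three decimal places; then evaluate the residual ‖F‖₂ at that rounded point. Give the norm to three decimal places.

293.631

At (-1/2, -1): F = (-1.500, -2.01424).
Jacobian J = [[10·p·q + 6·p - q^2 - 5·q, 5·p^2 - 2·p·q - 5·p], [6·p·q - 4·p + q^2 - 4·q, 3·p^2 + 2·p·q - 4·p + 2·exp(q)]].
At the point, J = [[6.000, 2.750], [10.000, 4.48576]] (det J = -0.58545).
Solving J·Δ = −F gives Δ = (-2.032, 4.978).
Then the next iterate is (p, q)₁ = (-2.532, 3.978).
Re-evaluating at (-2.532, 3.978): F = (238.17741, 171.72892), so ‖F‖₂ = 293.631.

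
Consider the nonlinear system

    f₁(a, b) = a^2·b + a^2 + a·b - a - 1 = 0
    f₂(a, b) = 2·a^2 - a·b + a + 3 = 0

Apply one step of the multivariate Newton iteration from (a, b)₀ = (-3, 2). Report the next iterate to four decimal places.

At (-3, 2): F = (23.0000, 24.0000).
Jacobian J = [[2·a·b + 2·a + b - 1, a^2 + a], [4·a - b + 1, -a]].
At the point, J = [[-17.0000, 6.0000], [-13.0000, 3.0000]] (det J = 27.0000).
Solving J·Δ = −F gives Δ = (2.7778, 4.0370).
Then the next iterate is (a, b)₁ = (-0.2222, 6.0370).

(-0.2222, 6.0370)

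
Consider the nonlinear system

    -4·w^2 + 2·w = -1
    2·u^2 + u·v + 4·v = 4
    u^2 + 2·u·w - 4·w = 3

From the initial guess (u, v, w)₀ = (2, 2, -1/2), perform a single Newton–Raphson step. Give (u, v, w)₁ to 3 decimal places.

At (2, 2, -1/2): F = (-1.000, 16.000, 1.000).
Jacobian J = [[0, 0, -8·w + 2], [4·u + v, u + 4, 0], [2·u + 2·w, 0, 2·u - 4]].
At the point, J = [[0.000, 0.000, 6.000], [10.000, 6.000, 0.000], [3.000, 0.000, 0.000]] (det J = -108.000).
Solving J·Δ = −F gives Δ = (-0.333, -2.111, 0.167).
Then the next iterate is (u, v, w)₁ = (1.667, -0.111, -0.333).

(1.667, -0.111, -0.333)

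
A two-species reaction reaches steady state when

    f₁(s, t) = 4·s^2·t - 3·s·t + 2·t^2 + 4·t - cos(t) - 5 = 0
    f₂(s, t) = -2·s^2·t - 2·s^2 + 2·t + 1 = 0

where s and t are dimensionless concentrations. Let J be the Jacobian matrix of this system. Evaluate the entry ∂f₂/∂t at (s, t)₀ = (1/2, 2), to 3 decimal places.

1.500

∂f₂/∂t = -2·s^2 + 2.
At (1/2, 2) this is 1.500.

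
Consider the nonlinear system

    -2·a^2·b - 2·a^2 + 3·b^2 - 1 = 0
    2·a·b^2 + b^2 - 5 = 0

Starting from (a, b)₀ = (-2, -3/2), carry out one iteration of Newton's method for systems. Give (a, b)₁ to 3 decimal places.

(0.765, -1.577)

At (-2, -3/2): F = (9.750, -11.750).
Jacobian J = [[-4·a·b - 4·a, -2·a^2 + 6·b], [2·b^2, 4·a·b + 2·b]].
At the point, J = [[-4.000, -17.000], [4.500, 9.000]] (det J = 40.500).
Solving J·Δ = −F gives Δ = (2.765, -0.077).
Then the next iterate is (a, b)₁ = (0.765, -1.577).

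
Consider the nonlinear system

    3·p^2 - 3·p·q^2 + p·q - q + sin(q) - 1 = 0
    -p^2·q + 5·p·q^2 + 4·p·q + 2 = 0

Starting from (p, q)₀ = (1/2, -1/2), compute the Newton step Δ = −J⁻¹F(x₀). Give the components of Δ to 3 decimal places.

(-3.137, 3.379)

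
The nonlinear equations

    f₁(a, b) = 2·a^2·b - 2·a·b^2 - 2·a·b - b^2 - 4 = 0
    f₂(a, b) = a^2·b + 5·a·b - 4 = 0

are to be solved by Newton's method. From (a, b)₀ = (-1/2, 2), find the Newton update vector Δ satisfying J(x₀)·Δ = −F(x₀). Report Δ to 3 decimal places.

(-0.625, -6.000)

At (-1/2, 2): F = (-1.000, -8.500).
Jacobian J = [[4·a·b - 2·b^2 - 2·b, 2·a^2 - 4·a·b - 2·a - 2·b], [2·a·b + 5·b, a^2 + 5·a]].
At the point, J = [[-16.000, 1.500], [8.000, -2.250]] (det J = 24.000).
Solving J·Δ = −F gives Δ = (-0.625, -6.000).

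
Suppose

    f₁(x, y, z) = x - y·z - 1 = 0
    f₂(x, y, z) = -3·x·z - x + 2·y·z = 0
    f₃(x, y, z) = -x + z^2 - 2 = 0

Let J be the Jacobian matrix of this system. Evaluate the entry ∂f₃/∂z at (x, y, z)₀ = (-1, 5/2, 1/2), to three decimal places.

1.000

∂f₃/∂z = 2·z.
At (-1, 5/2, 1/2) this is 1.000.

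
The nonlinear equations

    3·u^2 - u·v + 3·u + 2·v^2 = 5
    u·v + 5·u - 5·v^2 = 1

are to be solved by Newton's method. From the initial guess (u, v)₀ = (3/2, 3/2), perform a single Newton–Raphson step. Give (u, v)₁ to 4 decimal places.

At (3/2, 3/2): F = (8.5000, -2.5000).
Jacobian J = [[6·u - v + 3, -u + 4·v], [v + 5, u - 10·v]].
At the point, J = [[10.5000, 4.5000], [6.5000, -13.5000]] (det J = -171.0000).
Solving J·Δ = −F gives Δ = (-0.6053, -0.4766).
Then the next iterate is (u, v)₁ = (0.8947, 1.0234).

(0.8947, 1.0234)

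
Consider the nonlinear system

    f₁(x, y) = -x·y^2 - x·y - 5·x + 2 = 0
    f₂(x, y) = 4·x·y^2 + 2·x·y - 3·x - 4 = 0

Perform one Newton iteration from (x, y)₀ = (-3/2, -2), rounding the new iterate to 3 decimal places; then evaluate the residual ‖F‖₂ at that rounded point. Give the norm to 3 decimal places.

2.315

At (-3/2, -2): F = (12.500, -17.500).
Jacobian J = [[-y^2 - y - 5, -2·x·y - x], [4·y^2 + 2·y - 3, 8·x·y + 2·x]].
At the point, J = [[-7.000, -4.500], [9.000, 21.000]] (det J = -106.500).
Solving J·Δ = −F gives Δ = (1.725, 0.094).
Then the next iterate is (x, y)₁ = (0.225, -1.906).
Re-evaluating at (0.225, -1.906): F = (0.48646, -2.26315), so ‖F‖₂ = 2.315.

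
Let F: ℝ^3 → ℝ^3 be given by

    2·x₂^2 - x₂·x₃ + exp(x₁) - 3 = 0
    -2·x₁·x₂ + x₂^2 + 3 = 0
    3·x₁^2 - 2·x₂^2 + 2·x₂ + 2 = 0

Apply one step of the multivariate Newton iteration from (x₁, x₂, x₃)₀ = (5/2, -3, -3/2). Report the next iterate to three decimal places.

At (5/2, -3, -3/2): F = (22.68249, 27.000, -3.250).
Jacobian J = [[exp(x₁), 4·x₂ - x₃, -x₂], [-2·x₂, -2·x₁ + 2·x₂, 0], [6·x₁, -4·x₂ + 2, 0]].
At the point, J = [[12.18249, -10.500, 3.000], [6.000, -11.000, 0.000], [15.000, 14.000, 0.000]] (det J = 747.000).
Solving J·Δ = −F gives Δ = (-1.374, 1.705, 3.988).
Then the next iterate is (x₁, x₂, x₃)₁ = (1.126, -1.295, 2.488).

(1.126, -1.295, 2.488)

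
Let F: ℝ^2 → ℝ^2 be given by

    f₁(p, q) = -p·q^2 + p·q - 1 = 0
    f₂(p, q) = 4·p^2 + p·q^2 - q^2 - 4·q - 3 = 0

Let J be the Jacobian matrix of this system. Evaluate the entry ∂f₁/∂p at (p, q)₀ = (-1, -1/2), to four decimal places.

-0.7500

∂f₁/∂p = -q^2 + q.
At (-1, -1/2) this is -0.7500.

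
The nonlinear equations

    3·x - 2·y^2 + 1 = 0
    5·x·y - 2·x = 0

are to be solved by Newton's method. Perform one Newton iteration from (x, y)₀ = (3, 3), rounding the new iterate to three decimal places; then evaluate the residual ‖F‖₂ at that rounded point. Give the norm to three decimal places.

9.819

At (3, 3): F = (-8.000, 39.000).
Jacobian J = [[3, -4·y], [5·y - 2, 5·x]].
At the point, J = [[3.000, -12.000], [13.000, 15.000]] (det J = 201.000).
Solving J·Δ = −F gives Δ = (-1.731, -1.100).
Then the next iterate is (x, y)₁ = (1.269, 1.900).
Re-evaluating at (1.269, 1.900): F = (-2.413, 9.51750), so ‖F‖₂ = 9.819.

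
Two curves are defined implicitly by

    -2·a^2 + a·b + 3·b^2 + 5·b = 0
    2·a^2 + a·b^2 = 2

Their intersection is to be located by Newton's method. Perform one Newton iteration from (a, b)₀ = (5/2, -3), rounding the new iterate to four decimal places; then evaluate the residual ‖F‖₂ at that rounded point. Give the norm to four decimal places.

At (5/2, -3): F = (-8.0000, 33.0000).
Jacobian J = [[-4·a + b, a + 6·b + 5], [4·a + b^2, 2·a·b]].
At the point, J = [[-13.0000, -10.5000], [19.0000, -15.0000]] (det J = 394.5000).
Solving J·Δ = −F gives Δ = (-1.1825, 0.7022).
Then the next iterate is (a, b)₁ = (1.3175, -2.2978).
Re-evaluating at (1.3175, -2.2978): F = (-2.148309, 8.427861), so ‖F‖₂ = 8.6974.

8.6974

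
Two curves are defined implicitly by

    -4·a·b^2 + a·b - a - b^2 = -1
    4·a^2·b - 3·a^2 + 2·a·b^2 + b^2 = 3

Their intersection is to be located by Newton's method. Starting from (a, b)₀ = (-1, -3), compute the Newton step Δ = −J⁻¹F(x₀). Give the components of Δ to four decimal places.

(0.3770, 0.8906)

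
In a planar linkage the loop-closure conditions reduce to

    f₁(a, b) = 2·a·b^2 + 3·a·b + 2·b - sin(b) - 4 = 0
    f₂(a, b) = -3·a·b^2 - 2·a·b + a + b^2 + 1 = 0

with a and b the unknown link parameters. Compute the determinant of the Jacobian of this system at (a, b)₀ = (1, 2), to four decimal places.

J = [[2·b^2 + 3·b, 4·a·b + 3·a - cos(b) + 2], [-3·b^2 - 2·b + 1, -6·a·b - 2·a + 2·b]].
At the point, J = [[14.0000, 13.416147], [-15.0000, -10.0000]].
det J = 61.2422.

61.2422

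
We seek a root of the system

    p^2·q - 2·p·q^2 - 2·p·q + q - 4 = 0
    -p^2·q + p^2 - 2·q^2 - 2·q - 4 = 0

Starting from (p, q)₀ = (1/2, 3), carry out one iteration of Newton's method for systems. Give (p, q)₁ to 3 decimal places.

(0.463, 1.005)

At (1/2, 3): F = (-12.250, -28.500).
Jacobian J = [[2·p·q - 2·q^2 - 2·q, p^2 - 4·p·q - 2·p + 1], [-2·p·q + 2·p, -p^2 - 4·q - 2]].
At the point, J = [[-21.000, -5.750], [-2.000, -14.250]] (det J = 287.750).
Solving J·Δ = −F gives Δ = (-0.037, -1.995).
Then the next iterate is (p, q)₁ = (0.463, 1.005).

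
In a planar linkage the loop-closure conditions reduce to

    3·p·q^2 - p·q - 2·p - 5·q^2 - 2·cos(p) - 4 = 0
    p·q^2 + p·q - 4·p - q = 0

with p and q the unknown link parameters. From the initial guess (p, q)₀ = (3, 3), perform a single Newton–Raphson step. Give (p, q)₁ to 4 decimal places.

At (3, 3): F = (18.979985, 21.0000).
Jacobian J = [[3·q^2 - q + 2·sin(p) - 2, 6·p·q - p - 10·q], [q^2 + q - 4, 2·p·q + p - 1]].
At the point, J = [[22.282240, 21.0000], [8.0000, 20.0000]] (det J = 277.644800).
Solving J·Δ = −F gives Δ = (0.2211, -1.1385).
Then the next iterate is (p, q)₁ = (3.2211, 1.8615).

(3.2211, 1.8615)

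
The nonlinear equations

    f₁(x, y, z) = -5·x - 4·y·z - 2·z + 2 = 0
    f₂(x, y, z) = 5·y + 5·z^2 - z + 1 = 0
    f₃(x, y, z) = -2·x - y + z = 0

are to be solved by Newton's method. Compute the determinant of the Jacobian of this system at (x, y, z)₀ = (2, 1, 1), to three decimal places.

-58.000

J = [[-5, -4·z, -4·y - 2], [0, 5, 10·z - 1], [-2, -1, 1]].
At the point, J = [[-5.000, -4.000, -6.000], [0.000, 5.000, 9.000], [-2.000, -1.000, 1.000]].
det J = -58.000.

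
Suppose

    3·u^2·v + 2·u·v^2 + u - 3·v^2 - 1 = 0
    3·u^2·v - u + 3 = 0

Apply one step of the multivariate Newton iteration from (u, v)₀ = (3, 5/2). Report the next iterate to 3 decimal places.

At (3, 5/2): F = (88.250, 67.500).
Jacobian J = [[6·u·v + 2·v^2 + 1, 3·u^2 + 4·u·v - 6·v], [6·u·v - 1, 3·u^2]].
At the point, J = [[58.500, 42.000], [44.000, 27.000]] (det J = -268.500).
Solving J·Δ = −F gives Δ = (-1.684, 0.245).
Then the next iterate is (u, v)₁ = (1.316, 2.745).

(1.316, 2.745)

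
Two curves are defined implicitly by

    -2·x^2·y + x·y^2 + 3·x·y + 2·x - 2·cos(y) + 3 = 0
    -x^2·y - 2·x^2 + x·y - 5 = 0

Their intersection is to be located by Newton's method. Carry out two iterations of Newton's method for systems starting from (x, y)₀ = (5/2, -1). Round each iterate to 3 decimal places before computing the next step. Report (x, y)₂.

(-2.694, -3.608)

At (5/2, -1): F = (14.41940, -13.750).
Jacobian J = [[-4·x·y + y^2 + 3·y + 2, -2·x^2 + 2·x·y + 3·x + 2·sin(y)], [-2·x·y - 4·x + y, -x^2 + x]].
At the point, J = [[10.000, -11.68294], [-6.000, -3.750]] (det J = -107.59765).
Solving J·Δ = −F gives Δ = (-1.996, -0.474).
Then the next iterate is (x, y)₁ = (0.504, -1.474).
Round to (0.504, -1.474) and repeat: F = (3.42989, -5.87651), J = [[2.72226, -2.47246], [-2.00421, 0.24998]].
Δ = (-3.198, -2.134), so (x, y)₂ = (-2.694, -3.608).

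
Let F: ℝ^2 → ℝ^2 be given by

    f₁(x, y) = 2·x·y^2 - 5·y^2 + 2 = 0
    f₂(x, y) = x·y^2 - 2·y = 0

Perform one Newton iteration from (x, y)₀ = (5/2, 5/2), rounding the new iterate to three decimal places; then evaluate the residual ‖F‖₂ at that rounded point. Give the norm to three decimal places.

2.952

At (5/2, 5/2): F = (2.000, 10.625).
Jacobian J = [[2·y^2, 4·x·y - 10·y], [y^2, 2·x·y - 2]].
At the point, J = [[12.500, 0.000], [6.250, 10.500]] (det J = 131.250).
Solving J·Δ = −F gives Δ = (-0.160, -0.917).
Then the next iterate is (x, y)₁ = (2.340, 1.583).
Re-evaluating at (2.340, 1.583): F = (1.19812, 2.69778), so ‖F‖₂ = 2.952.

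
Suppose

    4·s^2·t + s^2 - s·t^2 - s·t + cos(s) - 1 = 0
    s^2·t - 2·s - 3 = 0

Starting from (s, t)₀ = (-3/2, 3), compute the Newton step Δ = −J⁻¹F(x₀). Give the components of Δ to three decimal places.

(0.269, -1.686)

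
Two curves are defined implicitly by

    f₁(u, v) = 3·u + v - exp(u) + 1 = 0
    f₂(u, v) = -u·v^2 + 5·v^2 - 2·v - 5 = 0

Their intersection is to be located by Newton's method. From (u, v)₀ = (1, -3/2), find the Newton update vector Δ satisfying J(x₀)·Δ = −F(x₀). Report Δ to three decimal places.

At (1, -3/2): F = (-0.21828, 7.000).
Jacobian J = [[-exp(u) + 3, 1], [-v^2, -2·u·v + 10·v - 2]].
At the point, J = [[0.28172, 1.000], [-2.250, -14.000]] (det J = -1.69405).
Solving J·Δ = −F gives Δ = (-2.328, 0.874).

(-2.328, 0.874)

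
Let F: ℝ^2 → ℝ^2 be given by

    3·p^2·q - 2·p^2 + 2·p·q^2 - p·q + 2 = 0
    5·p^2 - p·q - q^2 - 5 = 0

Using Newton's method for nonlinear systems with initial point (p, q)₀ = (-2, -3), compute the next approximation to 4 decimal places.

(-1.4237, -1.7753)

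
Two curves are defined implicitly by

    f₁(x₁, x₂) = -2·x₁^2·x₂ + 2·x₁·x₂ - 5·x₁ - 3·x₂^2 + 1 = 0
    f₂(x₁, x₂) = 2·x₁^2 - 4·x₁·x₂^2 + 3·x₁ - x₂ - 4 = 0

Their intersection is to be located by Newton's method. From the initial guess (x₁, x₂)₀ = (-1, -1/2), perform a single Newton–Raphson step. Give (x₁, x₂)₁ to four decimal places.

At (-1, -1/2): F = (7.2500, -3.5000).
Jacobian J = [[-4·x₁·x₂ + 2·x₂ - 5, -2·x₁^2 + 2·x₁ - 6·x₂], [4·x₁ - 4·x₂^2 + 3, -8·x₁·x₂ - 1]].
At the point, J = [[-8.0000, -1.0000], [-2.0000, -5.0000]] (det J = 38.0000).
Solving J·Δ = −F gives Δ = (1.0461, -1.1184).
Then the next iterate is (x₁, x₂)₁ = (0.0461, -1.6184).

(0.0461, -1.6184)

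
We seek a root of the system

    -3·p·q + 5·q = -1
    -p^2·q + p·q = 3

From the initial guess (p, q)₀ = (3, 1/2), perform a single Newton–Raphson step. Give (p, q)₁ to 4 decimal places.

(-15.0000, 7.0000)

At (3, 1/2): F = (-1.0000, -6.0000).
Jacobian J = [[-3·q, -3·p + 5], [-2·p·q + q, -p^2 + p]].
At the point, J = [[-1.5000, -4.0000], [-2.5000, -6.0000]] (det J = -1.0000).
Solving J·Δ = −F gives Δ = (-18.0000, 6.5000).
Then the next iterate is (p, q)₁ = (-15.0000, 7.0000).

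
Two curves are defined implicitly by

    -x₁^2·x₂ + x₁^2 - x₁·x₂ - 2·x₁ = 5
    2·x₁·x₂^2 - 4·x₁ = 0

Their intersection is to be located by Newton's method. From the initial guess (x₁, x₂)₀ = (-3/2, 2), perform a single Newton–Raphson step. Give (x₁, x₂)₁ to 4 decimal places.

(-2.2000, 1.2667)

At (-3/2, 2): F = (-1.2500, -6.0000).
Jacobian J = [[-2·x₁·x₂ + 2·x₁ - x₂ - 2, -x₁^2 - x₁], [2·x₂^2 - 4, 4·x₁·x₂]].
At the point, J = [[-1.0000, -0.7500], [4.0000, -12.0000]] (det J = 15.0000).
Solving J·Δ = −F gives Δ = (-0.7000, -0.7333).
Then the next iterate is (x₁, x₂)₁ = (-2.2000, 1.2667).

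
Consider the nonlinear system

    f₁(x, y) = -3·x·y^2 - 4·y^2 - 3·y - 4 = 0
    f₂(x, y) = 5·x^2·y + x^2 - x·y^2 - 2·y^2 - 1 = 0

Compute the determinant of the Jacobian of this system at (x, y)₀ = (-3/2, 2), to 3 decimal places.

J = [[-3·y^2, -6·x·y - 8·y - 3], [10·x·y + 2·x - y^2, 5·x^2 - 2·x·y - 4·y]].
At the point, J = [[-12.000, -1.000], [-37.000, 9.250]].
det J = -148.000.

-148.000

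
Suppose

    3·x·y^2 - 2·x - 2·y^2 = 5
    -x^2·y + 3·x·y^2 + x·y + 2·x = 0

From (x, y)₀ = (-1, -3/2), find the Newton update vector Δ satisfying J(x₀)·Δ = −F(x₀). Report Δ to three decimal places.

At (-1, -3/2): F = (-14.250, -5.750).
Jacobian J = [[3·y^2 - 2, 6·x·y - 4·y], [-2·x·y + 3·y^2 + y + 2, -x^2 + 6·x·y + x]].
At the point, J = [[4.750, 15.000], [4.250, 7.000]] (det J = -30.500).
Solving J·Δ = −F gives Δ = (-0.443, 1.090).

(-0.443, 1.090)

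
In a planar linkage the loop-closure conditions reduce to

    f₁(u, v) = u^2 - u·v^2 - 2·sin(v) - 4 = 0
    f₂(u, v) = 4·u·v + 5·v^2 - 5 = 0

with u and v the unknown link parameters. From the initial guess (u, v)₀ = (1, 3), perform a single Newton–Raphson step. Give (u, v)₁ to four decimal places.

At (1, 3): F = (-12.282240, 52.0000).
Jacobian J = [[2·u - v^2, -2·u·v - 2·cos(v)], [4·v, 4·u + 10·v]].
At the point, J = [[-7.0000, -4.020015], [12.0000, 34.0000]] (det J = -189.759820).
Solving J·Δ = −F gives Δ = (-1.0990, -1.1415).
Then the next iterate is (u, v)₁ = (-0.0990, 1.8585).

(-0.0990, 1.8585)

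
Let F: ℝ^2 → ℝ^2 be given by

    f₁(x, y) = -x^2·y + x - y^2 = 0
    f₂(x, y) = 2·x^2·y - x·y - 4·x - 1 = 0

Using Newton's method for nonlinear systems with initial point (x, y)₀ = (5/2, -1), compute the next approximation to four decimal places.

At (5/2, -1): F = (7.7500, -21.0000).
Jacobian J = [[-2·x·y + 1, -x^2 - 2·y], [4·x·y - y - 4, 2·x^2 - x]].
At the point, J = [[6.0000, -4.2500], [-13.0000, 10.0000]] (det J = 4.7500).
Solving J·Δ = −F gives Δ = (2.4737, 5.3158).
Then the next iterate is (x, y)₁ = (4.9737, 4.3158).

(4.9737, 4.3158)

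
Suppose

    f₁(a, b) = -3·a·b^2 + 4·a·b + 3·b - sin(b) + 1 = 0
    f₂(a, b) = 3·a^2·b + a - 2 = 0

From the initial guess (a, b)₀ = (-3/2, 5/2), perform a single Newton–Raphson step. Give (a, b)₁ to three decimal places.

At (-3/2, 5/2): F = (21.02653, 13.375).
Jacobian J = [[-3·b^2 + 4·b, -6·a·b + 4·a - cos(b) + 3], [6·a·b + 1, 3·a^2]].
At the point, J = [[-8.750, 20.30114], [-21.500, 6.750]] (det J = 377.41209).
Solving J·Δ = −F gives Δ = (0.343, -0.888).
Then the next iterate is (a, b)₁ = (-1.157, 1.612).

(-1.157, 1.612)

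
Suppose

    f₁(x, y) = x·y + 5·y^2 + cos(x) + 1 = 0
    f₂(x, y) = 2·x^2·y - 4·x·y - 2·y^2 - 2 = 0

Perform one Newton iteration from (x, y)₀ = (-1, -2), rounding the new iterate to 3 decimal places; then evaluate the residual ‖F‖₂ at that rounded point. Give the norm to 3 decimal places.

At (-1, -2): F = (23.54030, -22.000).
Jacobian J = [[y - sin(x), x + 10·y], [4·x·y - 4·y, 2·x^2 - 4·x - 4·y]].
At the point, J = [[-1.15853, -21.000], [16.000, 14.000]] (det J = 319.78059).
Solving J·Δ = −F gives Δ = (0.414, 1.098).
Then the next iterate is (x, y)₁ = (-0.586, -0.902).
Re-evaluating at (-0.586, -0.902): F = (6.42975, -6.36098), so ‖F‖₂ = 9.045.

9.045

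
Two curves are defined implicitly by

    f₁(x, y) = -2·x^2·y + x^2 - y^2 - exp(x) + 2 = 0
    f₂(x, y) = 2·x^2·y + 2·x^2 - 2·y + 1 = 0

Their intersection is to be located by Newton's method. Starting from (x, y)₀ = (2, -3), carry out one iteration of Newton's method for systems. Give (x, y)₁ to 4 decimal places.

At (2, -3): F = (13.610944, -9.0000).
Jacobian J = [[-4·x·y + 2·x - exp(x), -2·x^2 - 2·y], [4·x·y + 4·x, 2·x^2 - 2]].
At the point, J = [[20.610944, -2.0000], [-16.0000, 6.0000]] (det J = 91.665663).
Solving J·Δ = −F gives Δ = (-0.6945, -0.3521).
Then the next iterate is (x, y)₁ = (1.3055, -3.3521).

(1.3055, -3.3521)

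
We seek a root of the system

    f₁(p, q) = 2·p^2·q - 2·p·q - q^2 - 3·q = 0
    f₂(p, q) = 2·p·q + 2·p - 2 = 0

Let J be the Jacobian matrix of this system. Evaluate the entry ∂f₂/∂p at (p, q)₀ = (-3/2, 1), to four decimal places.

∂f₂/∂p = 2·q + 2.
At (-3/2, 1) this is 4.0000.

4.0000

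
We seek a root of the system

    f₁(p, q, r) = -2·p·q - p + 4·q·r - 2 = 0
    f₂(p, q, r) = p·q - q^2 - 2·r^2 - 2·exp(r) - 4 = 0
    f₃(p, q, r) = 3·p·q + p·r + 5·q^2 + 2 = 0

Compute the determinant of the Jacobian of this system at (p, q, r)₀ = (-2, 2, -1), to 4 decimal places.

632.4969

J = [[-2·q - 1, -2·p + 4·r, 4·q], [q, p - 2·q, -4·r - 2·exp(r)], [3·q + r, 3·p + 10·q, p]].
At the point, J = [[-5.0000, 0.0000, 8.0000], [2.0000, -6.0000, 3.264241], [5.0000, 14.0000, -2.0000]].
det J = 632.4969.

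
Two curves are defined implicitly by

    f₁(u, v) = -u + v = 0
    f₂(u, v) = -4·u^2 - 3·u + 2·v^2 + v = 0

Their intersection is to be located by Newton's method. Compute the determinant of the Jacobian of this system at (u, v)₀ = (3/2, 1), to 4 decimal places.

J = [[-1, 1], [-8·u - 3, 4·v + 1]].
At the point, J = [[-1.0000, 1.0000], [-15.0000, 5.0000]].
det J = 10.0000.

10.0000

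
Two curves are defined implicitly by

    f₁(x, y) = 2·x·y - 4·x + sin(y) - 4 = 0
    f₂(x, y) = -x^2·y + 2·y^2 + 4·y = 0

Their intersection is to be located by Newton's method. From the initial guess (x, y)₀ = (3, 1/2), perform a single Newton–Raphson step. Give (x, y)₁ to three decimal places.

(1.268, 1.565)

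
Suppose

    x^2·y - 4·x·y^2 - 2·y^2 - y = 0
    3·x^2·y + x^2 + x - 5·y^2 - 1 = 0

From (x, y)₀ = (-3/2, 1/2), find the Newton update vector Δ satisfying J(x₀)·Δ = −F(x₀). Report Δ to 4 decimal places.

(0.2353, -0.1975)

At (-3/2, 1/2): F = (1.6250, 1.8750).
Jacobian J = [[2·x·y - 4·y^2, x^2 - 8·x·y - 4·y - 1], [6·x·y + 2·x + 1, 3·x^2 - 10·y]].
At the point, J = [[-2.5000, 5.2500], [-6.5000, 1.7500]] (det J = 29.7500).
Solving J·Δ = −F gives Δ = (0.2353, -0.1975).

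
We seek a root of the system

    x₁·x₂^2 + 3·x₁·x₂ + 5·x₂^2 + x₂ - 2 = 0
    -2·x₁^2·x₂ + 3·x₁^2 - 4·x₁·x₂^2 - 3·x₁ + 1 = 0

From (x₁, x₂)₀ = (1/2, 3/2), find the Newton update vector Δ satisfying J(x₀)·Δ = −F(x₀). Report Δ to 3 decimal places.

At (1/2, 3/2): F = (14.125, -5.000).
Jacobian J = [[x₂^2 + 3·x₂, 2·x₁·x₂ + 3·x₁ + 10·x₂ + 1], [-4·x₁·x₂ + 6·x₁ - 4·x₂^2 - 3, -2·x₁^2 - 8·x₁·x₂]].
At the point, J = [[6.750, 19.000], [-12.000, -6.500]] (det J = 184.125).
Solving J·Δ = −F gives Δ = (-0.017, -0.737).

(-0.017, -0.737)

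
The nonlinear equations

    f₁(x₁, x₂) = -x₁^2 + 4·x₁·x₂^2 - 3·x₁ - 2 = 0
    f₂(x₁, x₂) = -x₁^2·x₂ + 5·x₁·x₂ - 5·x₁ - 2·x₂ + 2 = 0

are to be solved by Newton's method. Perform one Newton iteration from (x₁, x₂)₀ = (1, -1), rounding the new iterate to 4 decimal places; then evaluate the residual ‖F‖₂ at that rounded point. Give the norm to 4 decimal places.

1.5513

At (1, -1): F = (-2.0000, -5.0000).
Jacobian J = [[-2·x₁ + 4·x₂^2 - 3, 8·x₁·x₂], [-2·x₁·x₂ + 5·x₂ - 5, -x₁^2 + 5·x₁ - 2]].
At the point, J = [[-1.0000, -8.0000], [-8.0000, 2.0000]] (det J = -66.0000).
Solving J·Δ = −F gives Δ = (-0.6667, -0.1667).
Then the next iterate is (x₁, x₂)₁ = (0.3333, -1.1667).
Re-evaluating at (0.3333, -1.1667): F = (-1.296252, 0.852202), so ‖F‖₂ = 1.5513.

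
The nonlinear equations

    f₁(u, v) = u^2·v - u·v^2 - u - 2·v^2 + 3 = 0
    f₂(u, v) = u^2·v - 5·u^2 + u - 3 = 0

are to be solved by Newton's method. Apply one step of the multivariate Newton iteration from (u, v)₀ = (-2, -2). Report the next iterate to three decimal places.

(-0.846, -2.115)

At (-2, -2): F = (-3.000, -33.000).
Jacobian J = [[2·u·v - v^2 - 1, u^2 - 2·u·v - 4·v], [2·u·v - 10·u + 1, u^2]].
At the point, J = [[3.000, 4.000], [29.000, 4.000]] (det J = -104.000).
Solving J·Δ = −F gives Δ = (1.154, -0.115).
Then the next iterate is (u, v)₁ = (-0.846, -2.115).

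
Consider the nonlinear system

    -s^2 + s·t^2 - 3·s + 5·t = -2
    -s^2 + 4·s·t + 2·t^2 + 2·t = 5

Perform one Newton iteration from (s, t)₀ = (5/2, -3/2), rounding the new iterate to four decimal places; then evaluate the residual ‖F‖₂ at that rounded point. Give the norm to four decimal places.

7.5017

At (5/2, -3/2): F = (-13.6250, -24.7500).
Jacobian J = [[-2·s + t^2 - 3, 2·s·t + 5], [-2·s + 4·t, 4·s + 4·t + 2]].
At the point, J = [[-5.7500, -2.5000], [-11.0000, 6.0000]] (det J = -62.0000).
Solving J·Δ = −F gives Δ = (-2.3165, -0.1220).
Then the next iterate is (s, t)₁ = (0.1835, -1.6220).
Re-evaluating at (0.1835, -1.6220): F = (-6.211405, -4.206452), so ‖F‖₂ = 7.5017.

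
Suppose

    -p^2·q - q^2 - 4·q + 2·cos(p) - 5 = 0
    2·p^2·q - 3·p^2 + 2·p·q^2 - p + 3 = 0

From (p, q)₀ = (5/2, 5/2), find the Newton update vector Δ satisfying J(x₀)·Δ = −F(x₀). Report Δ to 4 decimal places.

At (5/2, 5/2): F = (-38.477287, 44.2500).
Jacobian J = [[-2·p·q - 2·sin(p), -p^2 - 2·q - 4], [4·p·q - 6·p + 2·q^2 - 1, 2·p^2 + 4·p·q]].
At the point, J = [[-13.696944, -15.2500], [21.5000, 37.5000]] (det J = -185.760411).
Solving J·Δ = −F gives Δ = (-4.1348, 1.1906).

(-4.1348, 1.1906)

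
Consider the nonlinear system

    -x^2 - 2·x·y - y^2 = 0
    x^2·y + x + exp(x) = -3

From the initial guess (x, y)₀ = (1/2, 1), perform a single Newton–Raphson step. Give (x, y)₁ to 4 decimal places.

(-1.0333, 1.7833)

At (1/2, 1): F = (-2.2500, 5.398721).
Jacobian J = [[-2·x - 2·y, -2·x - 2·y], [2·x·y + exp(x) + 1, x^2]].
At the point, J = [[-3.0000, -3.0000], [3.648721, 0.2500]] (det J = 10.196164).
Solving J·Δ = −F gives Δ = (-1.5333, 0.7833).
Then the next iterate is (x, y)₁ = (-1.0333, 1.7833).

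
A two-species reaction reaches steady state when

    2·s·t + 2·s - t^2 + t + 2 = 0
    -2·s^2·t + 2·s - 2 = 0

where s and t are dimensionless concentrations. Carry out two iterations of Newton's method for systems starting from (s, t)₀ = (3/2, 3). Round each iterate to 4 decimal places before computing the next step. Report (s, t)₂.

At (3/2, 3): F = (8.0000, -12.5000).
Jacobian J = [[2·t + 2, 2·s - 2·t + 1], [-4·s·t + 2, -2·s^2]].
At the point, J = [[8.0000, -2.0000], [-16.0000, -4.5000]] (det J = -68.0000).
Solving J·Δ = −F gives Δ = (-0.8971, 0.4118).
Then the next iterate is (s, t)₁ = (0.6029, 3.4118).
Round to (0.6029, 3.4118) and repeat: F = (-0.908831, -3.274500), J = [[8.8236, -4.6178], [-6.227897, -0.726977]].
Δ = (-0.4111, -0.9824), so (s, t)₂ = (0.1918, 2.4294).

(0.1918, 2.4294)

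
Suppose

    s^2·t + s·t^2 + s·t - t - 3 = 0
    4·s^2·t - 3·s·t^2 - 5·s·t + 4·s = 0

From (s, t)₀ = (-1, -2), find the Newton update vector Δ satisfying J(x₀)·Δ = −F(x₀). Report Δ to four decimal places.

At (-1, -2): F = (-5.0000, -10.0000).
Jacobian J = [[2·s·t + t^2 + t, s^2 + 2·s·t + s - 1], [8·s·t - 3·t^2 - 5·t + 4, 4·s^2 - 6·s·t - 5·s]].
At the point, J = [[6.0000, 3.0000], [18.0000, -3.0000]] (det J = -72.0000).
Solving J·Δ = −F gives Δ = (0.6250, 0.4167).

(0.6250, 0.4167)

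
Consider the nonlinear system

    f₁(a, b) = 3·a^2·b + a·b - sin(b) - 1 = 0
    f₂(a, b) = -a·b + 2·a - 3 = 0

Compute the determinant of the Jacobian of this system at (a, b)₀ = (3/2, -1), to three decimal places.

J = [[6·a·b + b, 3·a^2 + a - cos(b)], [-b + 2, -a]].
At the point, J = [[-10.000, 7.70970], [3.000, -1.500]].
det J = -8.129.

-8.129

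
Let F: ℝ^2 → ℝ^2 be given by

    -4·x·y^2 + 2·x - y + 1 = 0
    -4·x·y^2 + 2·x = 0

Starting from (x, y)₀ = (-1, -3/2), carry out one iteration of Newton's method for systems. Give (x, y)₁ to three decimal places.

At (-1, -3/2): F = (9.500, 7.000).
Jacobian J = [[-4·y^2 + 2, -8·x·y - 1], [-4·y^2 + 2, -8·x·y]].
At the point, J = [[-7.000, -13.000], [-7.000, -12.000]] (det J = -7.000).
Solving J·Δ = −F gives Δ = (-3.286, 2.500).
Then the next iterate is (x, y)₁ = (-4.286, 1.000).

(-4.286, 1.000)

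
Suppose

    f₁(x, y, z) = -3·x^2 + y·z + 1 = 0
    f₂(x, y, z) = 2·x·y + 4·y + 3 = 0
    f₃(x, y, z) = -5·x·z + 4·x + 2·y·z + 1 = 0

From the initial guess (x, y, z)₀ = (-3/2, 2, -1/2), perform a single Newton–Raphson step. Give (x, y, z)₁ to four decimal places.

(-1.1457, -4.4171, -0.3235)

At (-3/2, 2, -1/2): F = (-6.7500, 5.0000, -10.7500).
Jacobian J = [[-6·x, z, y], [2·y, 2·x + 4, 0], [-5·z + 4, 2·z, -5·x + 2·y]].
At the point, J = [[9.0000, -0.5000, 2.0000], [4.0000, 1.0000, 0.0000], [6.5000, -1.0000, 11.5000]] (det J = 105.5000).
Solving J·Δ = −F gives Δ = (0.3543, -6.4171, 0.1765).
Then the next iterate is (x, y, z)₁ = (-1.1457, -4.4171, -0.3235).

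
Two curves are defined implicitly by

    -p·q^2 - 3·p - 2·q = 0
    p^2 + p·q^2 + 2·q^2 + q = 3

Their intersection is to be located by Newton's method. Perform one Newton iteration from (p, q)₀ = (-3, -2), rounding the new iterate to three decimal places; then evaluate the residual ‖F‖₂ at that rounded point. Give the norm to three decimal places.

7.153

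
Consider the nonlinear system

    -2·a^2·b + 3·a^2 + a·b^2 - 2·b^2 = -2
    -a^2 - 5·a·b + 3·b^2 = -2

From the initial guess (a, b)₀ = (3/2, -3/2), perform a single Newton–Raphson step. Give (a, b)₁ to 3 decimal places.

(0.926, -0.581)

At (3/2, -3/2): F = (14.375, 17.750).
Jacobian J = [[-4·a·b + 6·a + b^2, -2·a^2 + 2·a·b - 4·b], [-2·a - 5·b, -5·a + 6·b]].
At the point, J = [[20.250, -3.000], [4.500, -16.500]] (det J = -320.625).
Solving J·Δ = −F gives Δ = (-0.574, 0.919).
Then the next iterate is (a, b)₁ = (0.926, -0.581).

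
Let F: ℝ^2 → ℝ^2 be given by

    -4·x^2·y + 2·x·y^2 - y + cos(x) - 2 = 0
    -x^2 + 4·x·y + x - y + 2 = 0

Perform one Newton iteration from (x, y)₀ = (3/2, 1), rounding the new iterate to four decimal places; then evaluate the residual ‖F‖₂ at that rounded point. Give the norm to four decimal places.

At (3/2, 1): F = (-8.929263, 6.2500).
Jacobian J = [[-8·x·y + 2·y^2 - sin(x), -4·x^2 + 4·x·y - 1], [-2·x + 4·y + 1, 4·x - 1]].
At the point, J = [[-10.997495, -4.0000], [2.0000, 5.0000]] (det J = -46.987475).
Solving J·Δ = −F gives Δ = (-0.4181, -1.0828).
Then the next iterate is (x, y)₁ = (1.0819, -0.0828).
Re-evaluating at (1.0819, -0.0828): F = (-1.045041, 1.635867), so ‖F‖₂ = 1.9412.

1.9412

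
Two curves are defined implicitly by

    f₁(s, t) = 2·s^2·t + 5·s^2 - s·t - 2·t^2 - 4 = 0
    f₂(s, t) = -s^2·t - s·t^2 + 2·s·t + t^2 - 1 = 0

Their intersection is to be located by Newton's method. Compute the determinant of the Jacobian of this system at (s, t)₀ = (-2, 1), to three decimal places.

28.000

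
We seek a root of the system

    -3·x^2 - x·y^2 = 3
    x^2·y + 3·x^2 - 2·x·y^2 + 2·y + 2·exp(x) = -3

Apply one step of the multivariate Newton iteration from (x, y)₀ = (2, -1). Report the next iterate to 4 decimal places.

At (2, -1): F = (-17.0000, 19.778112).
Jacobian J = [[-6·x - y^2, -2·x·y], [2·x·y + 6·x - 2·y^2 + 2·exp(x), x^2 - 4·x·y + 2]].
At the point, J = [[-13.0000, 4.0000], [20.778112, 14.0000]] (det J = -265.112449).
Solving J·Δ = −F gives Δ = (-1.1961, 0.3625).
Then the next iterate is (x, y)₁ = (0.8039, -0.6375).

(0.8039, -0.6375)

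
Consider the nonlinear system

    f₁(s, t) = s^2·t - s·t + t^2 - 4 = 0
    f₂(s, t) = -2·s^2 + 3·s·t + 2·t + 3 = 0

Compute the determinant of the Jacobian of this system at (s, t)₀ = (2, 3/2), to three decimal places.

J = [[2·s·t - t, s^2 - s + 2·t], [-4·s + 3·t, 3·s + 2]].
At the point, J = [[4.500, 5.000], [-3.500, 8.000]].
det J = 53.500.

53.500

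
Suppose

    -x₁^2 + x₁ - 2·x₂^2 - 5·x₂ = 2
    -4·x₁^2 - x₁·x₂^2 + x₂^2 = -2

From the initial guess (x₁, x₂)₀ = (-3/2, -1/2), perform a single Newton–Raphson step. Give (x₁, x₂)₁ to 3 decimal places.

(-1.114, -1.235)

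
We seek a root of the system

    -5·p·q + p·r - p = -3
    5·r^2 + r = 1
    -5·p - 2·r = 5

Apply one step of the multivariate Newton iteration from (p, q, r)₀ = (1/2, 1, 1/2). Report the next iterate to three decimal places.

(-1.150, 4.705, 0.375)

At (1/2, 1, 1/2): F = (0.250, 0.750, -8.500).
Jacobian J = [[-5·q + r - 1, -5·p, p], [0, 0, 10·r + 1], [-5, 0, -2]].
At the point, J = [[-5.500, -2.500, 0.500], [0.000, 0.000, 6.000], [-5.000, 0.000, -2.000]] (det J = 75.000).
Solving J·Δ = −F gives Δ = (-1.650, 3.705, -0.125).
Then the next iterate is (p, q, r)₁ = (-1.150, 4.705, 0.375).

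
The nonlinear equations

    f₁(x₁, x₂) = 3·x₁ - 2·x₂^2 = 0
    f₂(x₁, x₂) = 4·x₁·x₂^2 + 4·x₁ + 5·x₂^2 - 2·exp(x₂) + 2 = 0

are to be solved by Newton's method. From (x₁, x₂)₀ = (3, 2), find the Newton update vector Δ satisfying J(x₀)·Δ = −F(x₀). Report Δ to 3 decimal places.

At (3, 2): F = (1.000, 67.22189).
Jacobian J = [[3, -4·x₂], [4·x₂^2 + 4, 8·x₁·x₂ + 10·x₂ - 2·exp(x₂)]].
At the point, J = [[3.000, -8.000], [20.000, 53.22189]] (det J = 319.66566).
Solving J·Δ = −F gives Δ = (-1.849, -0.568).

(-1.849, -0.568)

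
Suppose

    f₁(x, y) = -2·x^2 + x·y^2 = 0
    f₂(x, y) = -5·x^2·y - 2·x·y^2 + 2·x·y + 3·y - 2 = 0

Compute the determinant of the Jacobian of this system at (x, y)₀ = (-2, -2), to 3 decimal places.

J = [[-4·x + y^2, 2·x·y], [-10·x·y - 2·y^2 + 2·y, -5·x^2 - 4·x·y + 2·x + 3]].
At the point, J = [[12.000, 8.000], [-52.000, -37.000]].
det J = -28.000.

-28.000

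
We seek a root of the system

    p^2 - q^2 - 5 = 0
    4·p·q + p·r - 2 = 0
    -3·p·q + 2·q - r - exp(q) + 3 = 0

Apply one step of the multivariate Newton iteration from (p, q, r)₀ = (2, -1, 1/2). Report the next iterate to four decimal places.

At (2, -1, 1/2): F = (-2.0000, -9.0000, 6.132121).
Jacobian J = [[2·p, -2·q, 0], [4·q + r, 4·p, p], [-3·q, -3·p - exp(q) + 2, -1]].
At the point, J = [[4.0000, 2.0000, 0.0000], [-3.5000, 8.0000, 2.0000], [3.0000, -4.367879, -1.0000]] (det J = 7.943036).
Solving J·Δ = −F gives Δ = (-0.6367, 2.2733, -5.7074).
Then the next iterate is (p, q, r)₁ = (1.3633, 1.2733, -5.2074).

(1.3633, 1.2733, -5.2074)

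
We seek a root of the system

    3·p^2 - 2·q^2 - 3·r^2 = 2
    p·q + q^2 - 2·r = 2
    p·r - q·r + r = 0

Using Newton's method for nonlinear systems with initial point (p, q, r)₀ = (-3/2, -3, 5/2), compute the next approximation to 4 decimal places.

At (-3/2, -3, 5/2): F = (-32.0000, 6.5000, 6.2500).
Jacobian J = [[6·p, -4·q, -6·r], [q, p + 2·q, -2], [r, -r, p - q + 1]].
At the point, J = [[-9.0000, 12.0000, -15.0000], [-3.0000, -7.5000, -2.0000], [2.5000, -2.5000, 2.5000]] (det J = -150.0000).
Solving J·Δ = −F gives Δ = (-0.2958, 1.2417, -0.9625).
Then the next iterate is (p, q, r)₁ = (-1.7958, -1.7583, 1.5375).

(-1.7958, -1.7583, 1.5375)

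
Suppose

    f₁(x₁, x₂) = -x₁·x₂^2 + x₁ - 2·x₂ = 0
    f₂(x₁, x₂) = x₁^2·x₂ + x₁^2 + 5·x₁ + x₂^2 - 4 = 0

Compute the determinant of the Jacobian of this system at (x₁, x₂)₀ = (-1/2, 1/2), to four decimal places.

J = [[-x₂^2 + 1, -2·x₁·x₂ - 2], [2·x₁·x₂ + 2·x₁ + 5, x₁^2 + 2·x₂]].
At the point, J = [[0.7500, -1.5000], [3.5000, 1.2500]].
det J = 6.1875.

6.1875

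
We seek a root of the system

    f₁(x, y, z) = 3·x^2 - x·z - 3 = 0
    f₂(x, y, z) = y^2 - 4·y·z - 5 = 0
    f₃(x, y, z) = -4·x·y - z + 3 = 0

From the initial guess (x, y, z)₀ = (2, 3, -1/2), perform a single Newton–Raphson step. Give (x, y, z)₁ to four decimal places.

(1.1903, 1.6595, -0.5603)

At (2, 3, -1/2): F = (10.0000, 10.0000, -20.5000).
Jacobian J = [[6·x - z, 0, -x], [0, 2·y - 4·z, -4·y], [-4·y, -4·x, -1]].
At the point, J = [[12.5000, 0.0000, -2.0000], [0.0000, 8.0000, -12.0000], [-12.0000, -8.0000, -1.0000]] (det J = -1492.0000).
Solving J·Δ = −F gives Δ = (-0.8097, -1.3405, -0.0603).
Then the next iterate is (x, y, z)₁ = (1.1903, 1.6595, -0.5603).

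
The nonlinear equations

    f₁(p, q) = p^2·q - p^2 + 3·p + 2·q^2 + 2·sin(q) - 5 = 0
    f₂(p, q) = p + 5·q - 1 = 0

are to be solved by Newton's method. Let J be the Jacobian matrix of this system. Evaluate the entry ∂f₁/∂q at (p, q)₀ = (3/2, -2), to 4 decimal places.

-6.5823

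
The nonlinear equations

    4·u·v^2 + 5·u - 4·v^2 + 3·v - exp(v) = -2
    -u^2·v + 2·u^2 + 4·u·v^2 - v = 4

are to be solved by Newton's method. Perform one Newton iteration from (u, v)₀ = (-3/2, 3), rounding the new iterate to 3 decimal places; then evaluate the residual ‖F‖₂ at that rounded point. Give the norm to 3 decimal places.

At (-3/2, 3): F = (-106.58554, -63.250).
Jacobian J = [[4·v^2 + 5, 8·u·v - 8·v - exp(v) + 3], [-2·u·v + 4·u + 4·v^2, -u^2 + 8·u·v - 1]].
At the point, J = [[41.000, -77.08554], [39.000, -39.250]] (det J = 1397.08594).
Solving J·Δ = −F gives Δ = (0.495, -1.119).
Then the next iterate is (u, v)₁ = (-1.005, 1.881).
Re-evaluating at (-1.005, 1.881): F = (-32.31811, -19.98421), so ‖F‖₂ = 37.998.

37.998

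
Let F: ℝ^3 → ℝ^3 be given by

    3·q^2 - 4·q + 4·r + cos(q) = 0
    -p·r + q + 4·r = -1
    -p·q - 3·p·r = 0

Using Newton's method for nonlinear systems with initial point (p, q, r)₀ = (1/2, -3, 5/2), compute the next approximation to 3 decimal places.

At (1/2, -3, 5/2): F = (48.01001, 6.750, -2.250).
Jacobian J = [[0, 6·q - sin(q) - 4, 4], [-r, 1, -p + 4], [-q - 3·r, -p, -3·p]].
At the point, J = [[0.000, -21.85888, 4.000], [-2.500, 1.000, 3.500], [-4.500, -0.500, -1.500]] (det J = 449.24816).
Solving J·Δ = −F gives Δ = (0.093, 1.763, -2.366).
Then the next iterate is (p, q, r)₁ = (0.593, -1.237, 0.134).

(0.593, -1.237, 0.134)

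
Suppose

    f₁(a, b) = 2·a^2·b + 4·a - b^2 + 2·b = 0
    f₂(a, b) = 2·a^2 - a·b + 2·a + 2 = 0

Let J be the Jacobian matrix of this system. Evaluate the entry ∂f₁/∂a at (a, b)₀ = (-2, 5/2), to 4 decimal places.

∂f₁/∂a = 4·a·b + 4.
At (-2, 5/2) this is -16.0000.

-16.0000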